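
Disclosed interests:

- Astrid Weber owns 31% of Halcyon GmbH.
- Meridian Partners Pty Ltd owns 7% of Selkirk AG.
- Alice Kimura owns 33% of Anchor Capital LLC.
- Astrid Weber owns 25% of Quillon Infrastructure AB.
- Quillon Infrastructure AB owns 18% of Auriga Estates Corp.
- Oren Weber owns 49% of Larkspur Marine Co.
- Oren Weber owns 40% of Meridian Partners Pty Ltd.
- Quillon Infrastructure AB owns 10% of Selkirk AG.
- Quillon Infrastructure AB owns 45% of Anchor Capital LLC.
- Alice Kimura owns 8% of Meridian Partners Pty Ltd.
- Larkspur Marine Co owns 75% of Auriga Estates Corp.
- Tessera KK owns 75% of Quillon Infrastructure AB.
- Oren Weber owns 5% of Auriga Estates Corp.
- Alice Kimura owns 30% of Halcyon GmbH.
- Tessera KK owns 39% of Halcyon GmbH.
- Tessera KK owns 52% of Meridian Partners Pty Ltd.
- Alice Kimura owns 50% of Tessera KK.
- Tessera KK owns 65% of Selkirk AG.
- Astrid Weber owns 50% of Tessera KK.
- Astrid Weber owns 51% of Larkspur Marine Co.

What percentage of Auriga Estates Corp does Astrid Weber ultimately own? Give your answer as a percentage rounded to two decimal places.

49.50%

Astrid reaches Auriga along 3 paths.
Via Larkspur: 51% × 75% = 38.25%.
Via Tessera → Quillon: 50% × 75% × 18% = 6.75%.
Via Quillon: 25% × 18% = 4.5%.
Total: 38.25% + 6.75% + 4.5% = 49.5%.
Rounded: 49.50%.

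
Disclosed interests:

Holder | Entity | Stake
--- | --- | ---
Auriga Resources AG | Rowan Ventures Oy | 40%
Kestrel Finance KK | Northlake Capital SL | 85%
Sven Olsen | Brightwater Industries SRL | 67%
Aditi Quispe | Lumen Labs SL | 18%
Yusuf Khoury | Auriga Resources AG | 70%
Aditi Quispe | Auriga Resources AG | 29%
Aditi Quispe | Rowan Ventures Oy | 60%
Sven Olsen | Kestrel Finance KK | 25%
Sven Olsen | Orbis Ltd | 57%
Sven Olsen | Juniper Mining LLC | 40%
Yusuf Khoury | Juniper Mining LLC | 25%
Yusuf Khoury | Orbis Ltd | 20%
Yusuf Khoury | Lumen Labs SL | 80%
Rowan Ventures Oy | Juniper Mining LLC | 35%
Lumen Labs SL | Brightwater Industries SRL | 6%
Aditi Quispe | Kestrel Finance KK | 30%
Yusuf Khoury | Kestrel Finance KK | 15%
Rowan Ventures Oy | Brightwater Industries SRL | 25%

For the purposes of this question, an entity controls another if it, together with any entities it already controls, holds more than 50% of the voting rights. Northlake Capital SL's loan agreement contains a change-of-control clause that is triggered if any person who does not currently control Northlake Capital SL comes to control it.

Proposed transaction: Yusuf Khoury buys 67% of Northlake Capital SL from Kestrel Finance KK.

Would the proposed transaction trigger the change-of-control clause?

The purchase adds only to Yusuf's holdings (Kestrel's stake shrinks), so Yusuf is the only person who could newly come to control Northlake.
Yusuf holds 70% of Auriga, so Yusuf controls Auriga.
Yusuf holds 80% of Lumen, so Yusuf controls Lumen.
Neither Yusuf nor any entity Yusuf controls holds any voting interest in Northlake.
So before the transaction, Yusuf does not control Northlake.
After the purchase, Yusuf holds 67% of Northlake directly, and Kestrel's stake falls to 18%.
Yusuf holds 67% of Northlake, so Yusuf controls Northlake.
Yusuf did not control Northlake before and does after, so the clause is triggered.

Yes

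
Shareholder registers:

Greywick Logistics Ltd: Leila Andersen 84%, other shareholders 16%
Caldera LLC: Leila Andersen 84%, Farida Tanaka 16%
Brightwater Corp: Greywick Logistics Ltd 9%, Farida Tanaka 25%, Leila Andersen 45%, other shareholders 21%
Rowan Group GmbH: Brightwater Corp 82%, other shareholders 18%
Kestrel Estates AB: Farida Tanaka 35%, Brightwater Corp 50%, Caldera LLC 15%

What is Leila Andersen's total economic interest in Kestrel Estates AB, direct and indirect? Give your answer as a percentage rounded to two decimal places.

Leila reaches Kestrel along 3 paths.
Via Greywick → Brightwater: 84% × 9% × 50% = 3.78%.
Via Brightwater: 45% × 50% = 22.5%.
Via Caldera: 84% × 15% = 12.6%.
Total: 3.78% + 22.5% + 12.6% = 38.88%.

38.88%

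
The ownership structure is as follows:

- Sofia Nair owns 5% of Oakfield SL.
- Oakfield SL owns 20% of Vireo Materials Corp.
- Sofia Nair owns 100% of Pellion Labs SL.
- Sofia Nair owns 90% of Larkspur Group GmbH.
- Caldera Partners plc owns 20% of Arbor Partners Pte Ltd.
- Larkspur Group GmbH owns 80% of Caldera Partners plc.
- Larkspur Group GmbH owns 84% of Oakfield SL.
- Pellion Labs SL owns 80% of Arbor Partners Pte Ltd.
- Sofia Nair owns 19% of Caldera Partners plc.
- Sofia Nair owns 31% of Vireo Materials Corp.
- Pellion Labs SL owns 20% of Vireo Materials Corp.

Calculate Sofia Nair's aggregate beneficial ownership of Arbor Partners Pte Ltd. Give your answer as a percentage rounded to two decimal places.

Sofia reaches Arbor along 3 paths.
Via Pellion: 100% × 80% = 80%.
Via Larkspur → Caldera: 90% × 80% × 20% = 14.4%.
Via Caldera: 19% × 20% = 3.8%.
Total: 80% + 14.4% + 3.8% = 98.2%.
Rounded: 98.20%.

98.20%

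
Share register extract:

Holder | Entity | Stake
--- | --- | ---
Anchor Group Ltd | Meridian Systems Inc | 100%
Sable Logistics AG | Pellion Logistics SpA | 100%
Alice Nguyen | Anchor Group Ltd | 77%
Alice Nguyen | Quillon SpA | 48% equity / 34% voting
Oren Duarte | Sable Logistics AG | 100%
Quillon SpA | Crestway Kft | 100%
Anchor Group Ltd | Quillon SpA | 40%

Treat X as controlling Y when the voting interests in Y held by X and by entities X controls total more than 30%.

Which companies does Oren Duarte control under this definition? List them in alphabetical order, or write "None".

Pellion Logistics SpA, Sable Logistics AG

Oren holds 100% of Sable, so Oren controls Sable.
Sable holds 100% of Pellion, so Oren controls Pellion.
No other company's threshold is met.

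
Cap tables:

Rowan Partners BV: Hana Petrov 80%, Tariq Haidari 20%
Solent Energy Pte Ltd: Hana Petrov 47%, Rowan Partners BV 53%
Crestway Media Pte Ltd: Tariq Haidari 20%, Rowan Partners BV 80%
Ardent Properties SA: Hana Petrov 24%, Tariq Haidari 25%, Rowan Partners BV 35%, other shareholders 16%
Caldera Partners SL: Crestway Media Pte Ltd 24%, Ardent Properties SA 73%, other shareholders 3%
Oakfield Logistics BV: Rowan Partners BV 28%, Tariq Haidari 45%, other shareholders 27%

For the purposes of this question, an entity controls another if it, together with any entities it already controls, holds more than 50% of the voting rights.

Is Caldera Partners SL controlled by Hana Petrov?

Yes

Hana holds 80% of Rowan, so Hana controls Rowan.
Hana and Rowan together hold 24% + 35% = 59% of Ardent, so Hana controls Ardent.
Rowan holds 80% of Crestway, so Hana controls Crestway.
Crestway and Ardent together hold 24% + 73% = 97% of Caldera, so Hana controls Caldera.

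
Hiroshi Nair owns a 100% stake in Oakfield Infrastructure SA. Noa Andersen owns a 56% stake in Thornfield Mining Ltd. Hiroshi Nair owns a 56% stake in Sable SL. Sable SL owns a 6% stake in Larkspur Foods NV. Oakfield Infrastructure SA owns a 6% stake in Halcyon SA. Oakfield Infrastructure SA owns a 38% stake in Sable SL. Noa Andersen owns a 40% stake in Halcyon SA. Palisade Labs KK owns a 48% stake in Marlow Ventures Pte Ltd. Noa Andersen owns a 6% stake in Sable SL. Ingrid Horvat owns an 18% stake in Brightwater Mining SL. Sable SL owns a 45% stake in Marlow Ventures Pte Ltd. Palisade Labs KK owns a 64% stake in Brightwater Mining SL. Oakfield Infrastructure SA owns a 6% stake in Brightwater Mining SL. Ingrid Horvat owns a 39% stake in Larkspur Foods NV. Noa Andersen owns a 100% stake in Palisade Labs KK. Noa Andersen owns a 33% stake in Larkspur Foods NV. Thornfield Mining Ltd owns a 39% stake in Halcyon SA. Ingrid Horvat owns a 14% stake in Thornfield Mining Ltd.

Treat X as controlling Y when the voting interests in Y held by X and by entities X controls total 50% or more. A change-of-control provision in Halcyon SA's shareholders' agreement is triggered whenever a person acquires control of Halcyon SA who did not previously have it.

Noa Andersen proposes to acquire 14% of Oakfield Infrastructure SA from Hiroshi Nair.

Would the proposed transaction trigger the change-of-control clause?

No

The purchase adds only to Noa's holdings (Hiroshi's stake shrinks), so Noa is the only person who could newly come to control Halcyon.
Noa holds 56% of Thornfield, so Noa controls Thornfield.
Thornfield and Noa together hold 39% + 40% = 79% of Halcyon, so Noa controls Halcyon.
So Noa already controls Halcyon before the transaction.
After the purchase, Noa holds 14% of Oakfield directly, and Hiroshi's stake falls to 86%.
Noa controlled Halcyon already, so this is not a new person acquiring control; every other person's position is unchanged or reduced.
No new person acquires control, so the clause is not triggered.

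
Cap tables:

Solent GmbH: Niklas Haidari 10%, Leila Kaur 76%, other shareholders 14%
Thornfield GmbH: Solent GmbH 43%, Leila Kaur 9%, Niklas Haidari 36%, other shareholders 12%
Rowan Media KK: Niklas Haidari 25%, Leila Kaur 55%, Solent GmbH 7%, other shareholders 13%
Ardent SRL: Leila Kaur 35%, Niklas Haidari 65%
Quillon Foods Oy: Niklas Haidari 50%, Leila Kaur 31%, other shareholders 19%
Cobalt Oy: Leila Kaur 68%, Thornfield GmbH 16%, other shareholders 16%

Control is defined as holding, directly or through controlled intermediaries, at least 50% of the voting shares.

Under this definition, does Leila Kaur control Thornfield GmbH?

Yes

Leila holds 76% of Solent, so Leila controls Solent.
Solent and Leila together hold 43% + 9% = 52% of Thornfield, so Leila controls Thornfield.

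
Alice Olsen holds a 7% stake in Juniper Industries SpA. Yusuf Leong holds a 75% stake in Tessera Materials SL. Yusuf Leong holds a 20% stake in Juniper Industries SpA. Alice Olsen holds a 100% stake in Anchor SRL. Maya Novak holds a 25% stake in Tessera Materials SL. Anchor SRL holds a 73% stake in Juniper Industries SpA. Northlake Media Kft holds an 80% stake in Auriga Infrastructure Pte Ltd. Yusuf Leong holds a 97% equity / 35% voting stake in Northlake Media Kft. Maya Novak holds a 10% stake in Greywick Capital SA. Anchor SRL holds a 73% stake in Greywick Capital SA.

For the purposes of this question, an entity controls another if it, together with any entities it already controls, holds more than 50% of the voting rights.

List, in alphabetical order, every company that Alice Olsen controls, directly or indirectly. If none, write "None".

Alice holds 100% of Anchor, so Alice controls Anchor.
Anchor holds 73% of Greywick, so Alice controls Greywick.
Anchor and Alice together hold 73% + 7% = 80% of Juniper, so Alice controls Juniper.
No other company's threshold is met.

Anchor SRL, Greywick Capital SA, Juniper Industries SpA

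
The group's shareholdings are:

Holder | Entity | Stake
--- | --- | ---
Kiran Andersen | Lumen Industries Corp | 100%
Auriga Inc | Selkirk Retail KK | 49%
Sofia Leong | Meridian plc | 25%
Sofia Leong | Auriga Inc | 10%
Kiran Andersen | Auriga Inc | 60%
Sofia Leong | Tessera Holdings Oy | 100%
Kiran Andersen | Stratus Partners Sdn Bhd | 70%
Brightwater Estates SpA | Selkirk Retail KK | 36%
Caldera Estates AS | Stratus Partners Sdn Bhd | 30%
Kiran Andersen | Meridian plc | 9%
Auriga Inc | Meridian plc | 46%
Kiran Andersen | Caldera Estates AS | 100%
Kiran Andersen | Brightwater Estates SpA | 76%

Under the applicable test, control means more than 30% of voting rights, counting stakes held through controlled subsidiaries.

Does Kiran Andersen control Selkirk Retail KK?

Kiran holds 60% of Auriga, so Kiran controls Auriga.
Kiran holds 76% of Brightwater, so Kiran controls Brightwater.
Auriga and Brightwater together hold 49% + 36% = 85% of Selkirk, so Kiran controls Selkirk.

Yes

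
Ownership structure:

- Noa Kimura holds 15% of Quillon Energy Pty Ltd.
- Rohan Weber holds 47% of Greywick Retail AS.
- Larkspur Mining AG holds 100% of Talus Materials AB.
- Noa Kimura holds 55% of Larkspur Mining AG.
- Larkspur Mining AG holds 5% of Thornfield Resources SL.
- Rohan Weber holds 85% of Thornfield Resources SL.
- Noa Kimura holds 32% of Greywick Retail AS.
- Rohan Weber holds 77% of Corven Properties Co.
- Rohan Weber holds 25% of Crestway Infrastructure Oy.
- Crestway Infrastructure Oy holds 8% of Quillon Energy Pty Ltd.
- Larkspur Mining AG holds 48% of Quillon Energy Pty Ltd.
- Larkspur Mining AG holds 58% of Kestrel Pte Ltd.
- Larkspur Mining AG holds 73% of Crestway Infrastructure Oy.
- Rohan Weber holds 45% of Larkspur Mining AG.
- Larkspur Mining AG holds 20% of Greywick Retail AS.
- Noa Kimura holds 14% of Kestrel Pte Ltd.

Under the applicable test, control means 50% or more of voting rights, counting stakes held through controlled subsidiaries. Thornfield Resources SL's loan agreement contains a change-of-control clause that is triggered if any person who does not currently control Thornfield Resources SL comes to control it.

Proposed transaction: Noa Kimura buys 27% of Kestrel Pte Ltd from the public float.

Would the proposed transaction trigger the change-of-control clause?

No

The purchase changes only Noa's holdings, so Noa is the only person who could newly come to control Thornfield.
Noa holds 55% of Larkspur, so Noa controls Larkspur.
Larkspur holds 73% of Crestway, so Noa controls Crestway.
Noa and Larkspur together hold 14% + 58% = 72% of Kestrel, so Noa controls Kestrel.
Noa and Larkspur together hold 32% + 20% = 52% of Greywick, so Noa controls Greywick.
Larkspur and Noa and Crestway together hold 48% + 15% + 8% = 71% of Quillon, so Noa controls Quillon.
Larkspur holds 100% of Talus, so Noa controls Talus.
In Thornfield, Noa's side holds only 5%, not ≥ 50%.
So before the transaction, Noa does not control Thornfield.
After the purchase, Noa's direct stake in Kestrel rises to 14% + 27% = 41%.
Noa and Larkspur together hold 41% + 58% = 99% of Kestrel, so Noa controls Kestrel.
After the transaction, Noa's side holds 5% of Thornfield, not ≥ 50%, so Noa still does not control Thornfield.
No new person acquires control, so the clause is not triggered.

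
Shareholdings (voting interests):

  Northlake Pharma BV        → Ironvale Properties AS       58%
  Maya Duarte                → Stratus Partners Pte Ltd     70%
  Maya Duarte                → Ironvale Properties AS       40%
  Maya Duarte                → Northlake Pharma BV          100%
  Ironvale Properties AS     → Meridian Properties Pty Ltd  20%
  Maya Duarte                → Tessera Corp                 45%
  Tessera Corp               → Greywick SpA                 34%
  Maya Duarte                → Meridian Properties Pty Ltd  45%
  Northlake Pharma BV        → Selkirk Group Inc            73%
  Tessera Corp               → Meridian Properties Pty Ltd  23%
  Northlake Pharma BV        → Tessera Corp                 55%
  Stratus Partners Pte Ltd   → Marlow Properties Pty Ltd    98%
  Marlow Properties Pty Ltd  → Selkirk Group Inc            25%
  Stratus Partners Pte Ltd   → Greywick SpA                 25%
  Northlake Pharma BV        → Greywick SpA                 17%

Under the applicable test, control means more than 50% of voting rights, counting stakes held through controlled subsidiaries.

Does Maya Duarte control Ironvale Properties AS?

Yes

Maya holds 100% of Northlake, so Maya controls Northlake.
Northlake and Maya together hold 58% + 40% = 98% of Ironvale, so Maya controls Ironvale.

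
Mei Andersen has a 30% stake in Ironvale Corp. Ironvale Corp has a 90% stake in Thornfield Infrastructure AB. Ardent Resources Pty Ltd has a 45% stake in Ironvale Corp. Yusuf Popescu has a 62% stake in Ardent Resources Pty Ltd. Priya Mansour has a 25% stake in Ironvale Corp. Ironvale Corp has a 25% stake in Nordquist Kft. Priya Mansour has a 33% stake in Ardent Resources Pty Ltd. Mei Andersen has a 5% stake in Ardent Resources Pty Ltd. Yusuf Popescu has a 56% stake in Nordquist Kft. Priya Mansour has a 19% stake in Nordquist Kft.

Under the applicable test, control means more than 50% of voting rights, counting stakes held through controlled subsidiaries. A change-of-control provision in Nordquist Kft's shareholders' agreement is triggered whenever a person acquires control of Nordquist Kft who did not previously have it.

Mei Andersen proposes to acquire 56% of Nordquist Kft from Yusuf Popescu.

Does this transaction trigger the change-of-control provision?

Yes

The purchase adds only to Mei's holdings (Yusuf's stake shrinks), so Mei is the only person who could newly come to control Nordquist.
Mei's largest direct stake is 30% in Ironvale, which does not meet the threshold, so Mei controls no company.
Neither Mei nor any entity Mei controls holds any voting interest in Nordquist.
So before the transaction, Mei does not control Nordquist.
After the purchase, Mei holds 56% of Nordquist directly, and Yusuf's stake falls to 0%.
Mei holds 56% of Nordquist, so Mei controls Nordquist.
Mei did not control Nordquist before and does after, so the clause is triggered.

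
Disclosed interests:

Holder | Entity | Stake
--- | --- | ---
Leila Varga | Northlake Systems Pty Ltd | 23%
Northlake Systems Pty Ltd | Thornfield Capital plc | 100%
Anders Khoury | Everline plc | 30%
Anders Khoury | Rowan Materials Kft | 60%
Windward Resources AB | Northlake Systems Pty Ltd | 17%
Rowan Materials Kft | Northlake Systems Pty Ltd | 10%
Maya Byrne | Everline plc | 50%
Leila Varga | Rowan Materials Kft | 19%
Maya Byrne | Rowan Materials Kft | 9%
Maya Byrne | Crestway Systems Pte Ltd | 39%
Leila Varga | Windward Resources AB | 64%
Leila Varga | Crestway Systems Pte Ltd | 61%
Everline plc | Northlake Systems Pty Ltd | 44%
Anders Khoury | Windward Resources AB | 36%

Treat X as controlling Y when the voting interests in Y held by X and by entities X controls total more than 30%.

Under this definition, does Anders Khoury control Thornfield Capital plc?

No

Anders holds 60% of Rowan, so Anders controls Rowan.
Anders holds 36% of Windward, so Anders controls Windward.
Neither Anders nor any entity Anders controls holds any voting interest in Thornfield.
So Anders does not control Thornfield.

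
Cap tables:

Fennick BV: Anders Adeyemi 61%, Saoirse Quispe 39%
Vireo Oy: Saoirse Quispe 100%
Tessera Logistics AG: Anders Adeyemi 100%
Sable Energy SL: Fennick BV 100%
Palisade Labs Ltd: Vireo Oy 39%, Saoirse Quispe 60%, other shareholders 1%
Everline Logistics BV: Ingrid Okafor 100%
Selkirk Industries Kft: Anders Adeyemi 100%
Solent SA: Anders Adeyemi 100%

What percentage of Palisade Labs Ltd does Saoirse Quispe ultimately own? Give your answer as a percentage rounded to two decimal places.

99.00%

Saoirse reaches Palisade along 2 paths.
Via Vireo: 100% × 39% = 39%.
Direct stake: 60% = 60%.
Total: 39% + 60% = 99%.
Rounded: 99.00%.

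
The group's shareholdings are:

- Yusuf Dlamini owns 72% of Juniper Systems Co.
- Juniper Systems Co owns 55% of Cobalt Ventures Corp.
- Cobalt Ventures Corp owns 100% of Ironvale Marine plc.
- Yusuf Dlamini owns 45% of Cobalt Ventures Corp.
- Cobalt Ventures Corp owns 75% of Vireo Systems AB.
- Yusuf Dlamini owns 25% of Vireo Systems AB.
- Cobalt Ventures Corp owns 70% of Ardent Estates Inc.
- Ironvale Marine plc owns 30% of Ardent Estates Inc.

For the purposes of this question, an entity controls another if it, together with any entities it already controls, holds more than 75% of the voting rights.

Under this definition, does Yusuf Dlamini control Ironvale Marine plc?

No

Yusuf's largest direct stake is 72% in Juniper, which does not meet the threshold, so Yusuf controls no company.
Neither Yusuf nor any entity Yusuf controls holds any voting interest in Ironvale.
So Yusuf does not control Ironvale.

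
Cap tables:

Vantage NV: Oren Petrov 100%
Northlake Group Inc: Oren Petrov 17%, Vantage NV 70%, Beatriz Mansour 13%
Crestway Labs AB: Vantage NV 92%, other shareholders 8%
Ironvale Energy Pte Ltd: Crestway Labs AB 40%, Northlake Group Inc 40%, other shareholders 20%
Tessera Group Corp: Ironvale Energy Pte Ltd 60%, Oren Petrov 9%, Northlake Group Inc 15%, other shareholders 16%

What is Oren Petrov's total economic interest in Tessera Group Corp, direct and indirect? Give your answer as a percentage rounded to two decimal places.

65.01%

Oren reaches Tessera along 6 paths.
Via Vantage → Crestway → Ironvale: 100% × 92% × 40% × 60% = 22.08%.
Via Northlake → Ironvale: 17% × 40% × 60% = 4.08%.
Via Vantage → Northlake → Ironvale: 100% × 70% × 40% × 60% = 16.8%.
Direct stake: 9% = 9%.
Via Northlake: 17% × 15% = 2.55%.
Via Vantage → Northlake: 100% × 70% × 15% = 10.5%.
Total: 22.08% + 4.08% + 16.8% + 9% + 2.55% + 10.5% = 65.01%.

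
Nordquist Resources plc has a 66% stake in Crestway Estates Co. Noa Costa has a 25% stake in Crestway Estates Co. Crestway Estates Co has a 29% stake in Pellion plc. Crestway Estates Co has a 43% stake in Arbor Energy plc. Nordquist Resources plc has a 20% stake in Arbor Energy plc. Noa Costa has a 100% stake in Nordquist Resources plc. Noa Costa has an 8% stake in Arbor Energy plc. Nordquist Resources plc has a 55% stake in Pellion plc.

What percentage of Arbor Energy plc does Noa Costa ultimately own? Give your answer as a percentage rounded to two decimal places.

67.13%

Noa reaches Arbor along 4 paths.
Direct stake: 8% = 8%.
Via Nordquist: 100% × 20% = 20%.
Via Nordquist → Crestway: 100% × 66% × 43% = 28.38%.
Via Crestway: 25% × 43% = 10.75%.
Total: 8% + 20% + 28.38% + 10.75% = 67.13%.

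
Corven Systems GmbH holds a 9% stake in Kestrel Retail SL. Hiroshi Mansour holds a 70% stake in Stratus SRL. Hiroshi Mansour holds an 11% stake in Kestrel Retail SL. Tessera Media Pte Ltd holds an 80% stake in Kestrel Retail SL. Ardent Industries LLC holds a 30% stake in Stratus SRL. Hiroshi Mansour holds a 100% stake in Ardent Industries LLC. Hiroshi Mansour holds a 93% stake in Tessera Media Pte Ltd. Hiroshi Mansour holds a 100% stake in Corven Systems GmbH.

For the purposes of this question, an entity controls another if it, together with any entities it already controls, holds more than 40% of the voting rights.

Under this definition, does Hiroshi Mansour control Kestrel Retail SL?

Yes

Hiroshi holds 93% of Tessera, so Hiroshi controls Tessera.
Hiroshi holds 100% of Corven, so Hiroshi controls Corven.
Hiroshi and Corven and Tessera together hold 11% + 9% + 80% = 100% of Kestrel, so Hiroshi controls Kestrel.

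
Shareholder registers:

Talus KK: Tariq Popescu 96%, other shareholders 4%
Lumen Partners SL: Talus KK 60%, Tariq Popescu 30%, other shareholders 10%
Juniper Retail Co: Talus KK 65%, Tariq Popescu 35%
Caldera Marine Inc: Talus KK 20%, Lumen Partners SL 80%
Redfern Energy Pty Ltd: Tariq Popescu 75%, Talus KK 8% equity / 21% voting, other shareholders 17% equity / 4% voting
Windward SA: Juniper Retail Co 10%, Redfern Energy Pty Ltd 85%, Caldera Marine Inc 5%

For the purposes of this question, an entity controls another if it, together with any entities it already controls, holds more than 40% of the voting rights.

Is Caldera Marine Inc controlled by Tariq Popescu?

Tariq holds 96% of Talus, so Tariq controls Talus.
Talus and Tariq together hold 60% + 30% = 90% of Lumen, so Tariq controls Lumen.
Talus and Lumen together hold 20% + 80% = 100% of Caldera, so Tariq controls Caldera.

Yes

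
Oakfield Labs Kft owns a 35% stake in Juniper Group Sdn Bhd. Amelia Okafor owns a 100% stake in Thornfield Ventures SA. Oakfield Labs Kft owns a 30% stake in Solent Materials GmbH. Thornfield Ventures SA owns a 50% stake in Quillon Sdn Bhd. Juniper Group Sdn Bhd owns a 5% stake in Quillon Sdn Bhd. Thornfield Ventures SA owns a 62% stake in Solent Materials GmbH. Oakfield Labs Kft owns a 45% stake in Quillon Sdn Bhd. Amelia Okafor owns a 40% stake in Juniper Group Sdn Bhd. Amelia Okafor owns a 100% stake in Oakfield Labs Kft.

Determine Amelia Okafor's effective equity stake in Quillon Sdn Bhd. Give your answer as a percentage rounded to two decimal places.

Amelia reaches Quillon along 4 paths.
Via Oakfield: 100% × 45% = 45%.
Via Thornfield: 100% × 50% = 50%.
Via Oakfield → Juniper: 100% × 35% × 5% = 1.75%.
Via Juniper: 40% × 5% = 2%.
Total: 45% + 50% + 1.75% + 2% = 98.75%.

98.75%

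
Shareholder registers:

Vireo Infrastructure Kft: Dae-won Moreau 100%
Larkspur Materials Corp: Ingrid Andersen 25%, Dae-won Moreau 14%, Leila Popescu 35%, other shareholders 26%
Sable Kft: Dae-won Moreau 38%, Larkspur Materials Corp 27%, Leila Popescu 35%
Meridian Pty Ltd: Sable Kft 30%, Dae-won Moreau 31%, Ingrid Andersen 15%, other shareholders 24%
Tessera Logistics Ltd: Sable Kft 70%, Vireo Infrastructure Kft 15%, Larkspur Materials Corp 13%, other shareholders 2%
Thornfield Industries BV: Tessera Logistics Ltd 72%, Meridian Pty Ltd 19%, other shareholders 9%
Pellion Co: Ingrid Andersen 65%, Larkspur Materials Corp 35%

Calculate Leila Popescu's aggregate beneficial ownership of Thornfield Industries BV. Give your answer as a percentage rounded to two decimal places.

Leila reaches Thornfield along 5 paths.
Via Larkspur → Sable → Tessera: 35% × 27% × 70% × 72% = 4.7628%.
Via Sable → Tessera: 35% × 70% × 72% = 17.64%.
Via Larkspur → Tessera: 35% × 13% × 72% = 3.276%.
Via Larkspur → Sable → Meridian: 35% × 27% × 30% × 19% = 0.53865%.
Via Sable → Meridian: 35% × 30% × 19% = 1.995%.
Total: 4.7628% + 17.64% + 3.276% + 0.53865% + 1.995% = 28.21245%.
Rounded: 28.21%.

28.21%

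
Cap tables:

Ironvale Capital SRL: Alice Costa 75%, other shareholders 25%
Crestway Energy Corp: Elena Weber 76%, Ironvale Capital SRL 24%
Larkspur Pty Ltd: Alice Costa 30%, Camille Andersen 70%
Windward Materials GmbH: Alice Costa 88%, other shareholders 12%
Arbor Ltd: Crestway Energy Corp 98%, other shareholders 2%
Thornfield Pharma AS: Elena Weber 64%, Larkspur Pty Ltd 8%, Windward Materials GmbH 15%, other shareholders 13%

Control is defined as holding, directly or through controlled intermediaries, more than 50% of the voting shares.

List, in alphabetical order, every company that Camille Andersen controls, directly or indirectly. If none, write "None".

Larkspur Pty Ltd

Camille holds 70% of Larkspur, so Camille controls Larkspur.
No other company's threshold is met.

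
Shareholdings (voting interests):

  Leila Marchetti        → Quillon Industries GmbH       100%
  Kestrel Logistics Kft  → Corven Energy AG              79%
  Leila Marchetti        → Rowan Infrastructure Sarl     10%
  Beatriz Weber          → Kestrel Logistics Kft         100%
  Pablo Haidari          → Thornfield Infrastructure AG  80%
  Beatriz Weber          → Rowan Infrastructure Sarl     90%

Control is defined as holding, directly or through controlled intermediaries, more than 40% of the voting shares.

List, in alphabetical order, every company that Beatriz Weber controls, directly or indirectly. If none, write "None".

Beatriz holds 90% of Rowan, so Beatriz controls Rowan.
Beatriz holds 100% of Kestrel, so Beatriz controls Kestrel.
Kestrel holds 79% of Corven, so Beatriz controls Corven.
No other company's threshold is met.

Corven Energy AG, Kestrel Logistics Kft, Rowan Infrastructure Sarl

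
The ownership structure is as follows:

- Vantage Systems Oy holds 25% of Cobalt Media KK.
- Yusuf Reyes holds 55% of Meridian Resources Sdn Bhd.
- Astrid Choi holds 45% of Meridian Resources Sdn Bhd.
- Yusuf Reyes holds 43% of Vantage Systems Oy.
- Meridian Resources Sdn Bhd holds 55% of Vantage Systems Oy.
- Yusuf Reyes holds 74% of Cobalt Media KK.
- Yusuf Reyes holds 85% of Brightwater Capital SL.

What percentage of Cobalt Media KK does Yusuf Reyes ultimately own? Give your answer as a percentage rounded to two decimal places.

Yusuf reaches Cobalt along 3 paths.
Direct stake: 74% = 74%.
Via Vantage: 43% × 25% = 10.75%.
Via Meridian → Vantage: 55% × 55% × 25% = 7.5625%.
Total: 74% + 10.75% + 7.5625% = 92.3125%.
Rounded: 92.31%.

92.31%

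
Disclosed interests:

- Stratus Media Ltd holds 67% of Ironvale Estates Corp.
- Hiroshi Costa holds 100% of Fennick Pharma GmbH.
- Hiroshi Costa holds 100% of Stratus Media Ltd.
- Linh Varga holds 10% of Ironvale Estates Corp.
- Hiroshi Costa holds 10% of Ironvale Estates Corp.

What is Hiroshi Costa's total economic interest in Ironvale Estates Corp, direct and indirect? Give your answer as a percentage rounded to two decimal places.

77.00%

Hiroshi reaches Ironvale along 2 paths.
Via Stratus: 100% × 67% = 67%.
Direct stake: 10% = 10%.
Total: 67% + 10% = 77%.
Rounded: 77.00%.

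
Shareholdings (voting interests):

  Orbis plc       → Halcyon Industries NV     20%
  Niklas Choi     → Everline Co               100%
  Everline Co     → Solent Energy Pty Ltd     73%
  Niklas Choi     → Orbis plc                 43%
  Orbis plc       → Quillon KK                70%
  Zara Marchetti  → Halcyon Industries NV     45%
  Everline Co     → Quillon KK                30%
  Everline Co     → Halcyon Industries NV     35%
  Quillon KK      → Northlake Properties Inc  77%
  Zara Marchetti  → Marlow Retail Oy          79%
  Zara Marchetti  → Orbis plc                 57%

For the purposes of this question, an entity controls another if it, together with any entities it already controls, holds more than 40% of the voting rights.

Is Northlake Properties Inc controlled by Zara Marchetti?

Zara holds 57% of Orbis, so Zara controls Orbis.
Orbis holds 70% of Quillon, so Zara controls Quillon.
Quillon holds 77% of Northlake, so Zara controls Northlake.

Yes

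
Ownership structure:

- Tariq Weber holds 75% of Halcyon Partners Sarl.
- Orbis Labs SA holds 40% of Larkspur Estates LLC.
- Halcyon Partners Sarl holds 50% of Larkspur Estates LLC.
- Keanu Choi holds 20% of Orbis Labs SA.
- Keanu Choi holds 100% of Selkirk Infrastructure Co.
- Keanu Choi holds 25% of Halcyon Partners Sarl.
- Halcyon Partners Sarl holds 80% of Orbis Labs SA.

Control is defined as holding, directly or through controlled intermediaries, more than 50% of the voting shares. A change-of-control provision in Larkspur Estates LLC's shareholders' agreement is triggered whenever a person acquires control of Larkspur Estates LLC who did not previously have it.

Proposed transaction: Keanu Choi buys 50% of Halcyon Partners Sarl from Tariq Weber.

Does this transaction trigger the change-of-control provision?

The purchase adds only to Keanu's holdings (Tariq's stake shrinks), so Keanu is the only person who could newly come to control Larkspur.
Keanu holds 100% of Selkirk, so Keanu controls Selkirk.
Neither Keanu nor any entity Keanu controls holds any voting interest in Larkspur.
So before the transaction, Keanu does not control Larkspur.
After the purchase, Keanu's direct stake in Halcyon rises to 25% + 50% = 75%, and Tariq's stake falls to 25%.
Keanu holds 75% of Halcyon, so Keanu controls Halcyon.
Halcyon and Keanu together hold 80% + 20% = 100% of Orbis, so Keanu controls Orbis.
Halcyon and Orbis together hold 50% + 40% = 90% of Larkspur, so Keanu controls Larkspur.
Keanu did not control Larkspur before and does after, so the clause is triggered.

Yes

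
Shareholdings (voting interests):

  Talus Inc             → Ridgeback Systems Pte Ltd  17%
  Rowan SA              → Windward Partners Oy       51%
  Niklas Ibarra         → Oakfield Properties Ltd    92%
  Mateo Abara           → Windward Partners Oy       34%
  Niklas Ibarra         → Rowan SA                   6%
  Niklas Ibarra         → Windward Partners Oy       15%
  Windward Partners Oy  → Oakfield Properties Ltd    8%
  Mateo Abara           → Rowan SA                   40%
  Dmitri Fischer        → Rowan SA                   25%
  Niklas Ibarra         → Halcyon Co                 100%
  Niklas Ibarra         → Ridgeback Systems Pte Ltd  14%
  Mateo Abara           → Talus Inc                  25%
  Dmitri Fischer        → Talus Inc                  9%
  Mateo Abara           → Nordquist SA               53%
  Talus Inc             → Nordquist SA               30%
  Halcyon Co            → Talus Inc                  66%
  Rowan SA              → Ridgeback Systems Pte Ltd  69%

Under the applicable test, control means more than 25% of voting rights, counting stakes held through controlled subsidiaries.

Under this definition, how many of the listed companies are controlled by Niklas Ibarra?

5

Niklas holds 100% of Halcyon, so Niklas controls Halcyon.
Halcyon holds 66% of Talus, so Niklas controls Talus.
Niklas holds 92% of Oakfield, so Niklas controls Oakfield.
Talus holds 30% of Nordquist, so Niklas controls Nordquist.
Talus and Niklas together hold 17% + 14% = 31% of Ridgeback, so Niklas controls Ridgeback.
No other company's threshold is met.
Niklas controls 5 companies.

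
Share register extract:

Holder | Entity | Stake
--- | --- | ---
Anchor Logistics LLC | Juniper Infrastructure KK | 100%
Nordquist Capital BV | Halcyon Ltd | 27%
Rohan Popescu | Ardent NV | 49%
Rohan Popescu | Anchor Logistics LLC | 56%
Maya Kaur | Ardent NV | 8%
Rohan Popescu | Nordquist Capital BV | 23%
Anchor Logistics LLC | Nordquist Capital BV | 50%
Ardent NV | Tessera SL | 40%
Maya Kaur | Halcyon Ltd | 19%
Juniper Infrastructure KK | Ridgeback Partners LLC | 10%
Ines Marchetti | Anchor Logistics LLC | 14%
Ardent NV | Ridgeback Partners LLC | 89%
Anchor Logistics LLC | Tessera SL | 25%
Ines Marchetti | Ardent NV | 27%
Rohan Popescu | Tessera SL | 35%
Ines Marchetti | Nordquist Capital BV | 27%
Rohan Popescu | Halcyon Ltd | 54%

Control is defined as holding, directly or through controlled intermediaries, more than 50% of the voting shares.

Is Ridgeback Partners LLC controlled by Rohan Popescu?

Rohan holds 56% of Anchor, so Rohan controls Anchor.
Anchor and Rohan together hold 25% + 35% = 60% of Tessera, so Rohan controls Tessera.
Anchor holds 100% of Juniper, so Rohan controls Juniper.
Rohan and Anchor together hold 23% + 50% = 73% of Nordquist, so Rohan controls Nordquist.
Rohan and Nordquist together hold 54% + 27% = 81% of Halcyon, so Rohan controls Halcyon.
In Ridgeback, Rohan's side holds only 10%, not > 50%.
So Rohan does not control Ridgeback.

No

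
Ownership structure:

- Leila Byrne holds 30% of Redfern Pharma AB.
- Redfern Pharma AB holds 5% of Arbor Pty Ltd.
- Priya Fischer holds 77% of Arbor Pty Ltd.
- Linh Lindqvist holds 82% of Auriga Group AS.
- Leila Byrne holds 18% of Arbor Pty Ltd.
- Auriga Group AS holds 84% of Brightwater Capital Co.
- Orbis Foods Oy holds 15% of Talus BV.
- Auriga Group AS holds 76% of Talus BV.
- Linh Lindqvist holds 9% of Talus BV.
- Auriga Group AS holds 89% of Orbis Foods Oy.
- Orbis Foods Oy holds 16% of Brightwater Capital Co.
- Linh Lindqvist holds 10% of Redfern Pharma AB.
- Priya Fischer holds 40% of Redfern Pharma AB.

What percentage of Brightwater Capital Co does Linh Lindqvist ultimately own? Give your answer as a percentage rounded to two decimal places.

80.56%

Linh reaches Brightwater along 2 paths.
Via Auriga → Orbis: 82% × 89% × 16% = 11.6768%.
Via Auriga: 82% × 84% = 68.88%.
Total: 11.6768% + 68.88% = 80.5568%.
Rounded: 80.56%.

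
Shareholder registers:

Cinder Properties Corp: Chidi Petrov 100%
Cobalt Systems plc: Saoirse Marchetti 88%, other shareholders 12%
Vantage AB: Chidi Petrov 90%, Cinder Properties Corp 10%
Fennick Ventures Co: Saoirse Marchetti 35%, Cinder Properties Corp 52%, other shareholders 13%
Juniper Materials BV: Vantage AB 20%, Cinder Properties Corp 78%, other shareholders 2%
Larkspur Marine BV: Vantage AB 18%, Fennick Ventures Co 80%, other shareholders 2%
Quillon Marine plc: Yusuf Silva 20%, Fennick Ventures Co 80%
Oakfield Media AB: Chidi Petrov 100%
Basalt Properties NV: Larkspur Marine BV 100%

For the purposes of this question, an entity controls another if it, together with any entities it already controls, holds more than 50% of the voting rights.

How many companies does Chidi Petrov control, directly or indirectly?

8

Chidi holds 100% of Cinder, so Chidi controls Cinder.
Chidi and Cinder together hold 90% + 10% = 100% of Vantage, so Chidi controls Vantage.
Cinder holds 52% of Fennick, so Chidi controls Fennick.
Vantage and Cinder together hold 20% + 78% = 98% of Juniper, so Chidi controls Juniper.
Vantage and Fennick together hold 18% + 80% = 98% of Larkspur, so Chidi controls Larkspur.
Fennick holds 80% of Quillon, so Chidi controls Quillon.
Chidi holds 100% of Oakfield, so Chidi controls Oakfield.
Larkspur holds 100% of Basalt, so Chidi controls Basalt.
No other company's threshold is met.
Chidi controls 8 companies.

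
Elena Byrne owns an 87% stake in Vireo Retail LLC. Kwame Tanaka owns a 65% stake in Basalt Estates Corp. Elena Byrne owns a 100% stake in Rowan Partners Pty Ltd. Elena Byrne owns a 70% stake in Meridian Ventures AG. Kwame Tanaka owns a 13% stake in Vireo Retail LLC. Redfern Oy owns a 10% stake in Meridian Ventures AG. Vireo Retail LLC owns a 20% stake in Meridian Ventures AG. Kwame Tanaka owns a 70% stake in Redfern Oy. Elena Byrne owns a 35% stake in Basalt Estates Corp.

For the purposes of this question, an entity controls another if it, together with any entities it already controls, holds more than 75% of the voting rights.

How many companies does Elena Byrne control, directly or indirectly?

Elena holds 87% of Vireo, so Elena controls Vireo.
Vireo and Elena together hold 20% + 70% = 90% of Meridian, so Elena controls Meridian.
Elena holds 100% of Rowan, so Elena controls Rowan.
No other company's threshold is met.
Elena controls 3 companies.

3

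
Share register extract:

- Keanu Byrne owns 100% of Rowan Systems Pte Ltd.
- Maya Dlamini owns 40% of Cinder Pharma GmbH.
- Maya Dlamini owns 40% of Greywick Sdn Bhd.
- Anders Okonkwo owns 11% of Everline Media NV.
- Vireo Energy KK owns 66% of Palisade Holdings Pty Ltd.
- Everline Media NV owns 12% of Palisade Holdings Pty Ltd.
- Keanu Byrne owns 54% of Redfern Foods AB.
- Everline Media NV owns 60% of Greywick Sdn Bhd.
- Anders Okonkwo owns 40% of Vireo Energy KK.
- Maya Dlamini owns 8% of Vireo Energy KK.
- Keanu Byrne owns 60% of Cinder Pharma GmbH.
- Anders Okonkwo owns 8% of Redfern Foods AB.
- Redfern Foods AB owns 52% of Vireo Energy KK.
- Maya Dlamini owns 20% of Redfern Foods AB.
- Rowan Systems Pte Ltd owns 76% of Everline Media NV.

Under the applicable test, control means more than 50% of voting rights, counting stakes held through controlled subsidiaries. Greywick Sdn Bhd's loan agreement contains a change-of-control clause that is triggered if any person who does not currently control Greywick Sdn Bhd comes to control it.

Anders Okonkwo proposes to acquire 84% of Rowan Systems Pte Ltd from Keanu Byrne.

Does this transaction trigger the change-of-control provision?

The purchase adds only to Anders's holdings (Keanu's stake shrinks), so Anders is the only person who could newly come to control Greywick.
Anders's largest direct stake is 40% in Vireo, which does not meet the threshold, so Anders controls no company.
Neither Anders nor any entity Anders controls holds any voting interest in Greywick.
So before the transaction, Anders does not control Greywick.
After the purchase, Anders holds 84% of Rowan directly, and Keanu's stake falls to 16%.
Anders holds 84% of Rowan, so Anders controls Rowan.
Rowan and Anders together hold 76% + 11% = 87% of Everline, so Anders controls Everline.
Everline holds 60% of Greywick, so Anders controls Greywick.
Anders did not control Greywick before and does after, so the clause is triggered.

Yes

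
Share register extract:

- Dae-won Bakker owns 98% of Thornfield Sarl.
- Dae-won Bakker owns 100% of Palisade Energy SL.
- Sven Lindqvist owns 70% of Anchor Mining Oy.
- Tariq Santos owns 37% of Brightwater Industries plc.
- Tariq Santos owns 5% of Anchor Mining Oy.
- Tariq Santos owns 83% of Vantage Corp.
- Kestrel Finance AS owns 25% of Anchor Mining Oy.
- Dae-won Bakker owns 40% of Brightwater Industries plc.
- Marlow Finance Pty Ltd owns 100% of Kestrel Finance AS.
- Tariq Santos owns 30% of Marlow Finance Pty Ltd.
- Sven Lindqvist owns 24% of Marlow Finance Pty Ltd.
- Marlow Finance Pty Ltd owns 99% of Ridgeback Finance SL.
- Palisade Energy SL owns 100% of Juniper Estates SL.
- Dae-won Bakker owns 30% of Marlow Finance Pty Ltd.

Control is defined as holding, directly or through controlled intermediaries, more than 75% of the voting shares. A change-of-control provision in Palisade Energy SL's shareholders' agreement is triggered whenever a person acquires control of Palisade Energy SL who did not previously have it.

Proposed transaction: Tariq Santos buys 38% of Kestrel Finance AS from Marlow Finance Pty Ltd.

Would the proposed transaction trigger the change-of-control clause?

No

The purchase adds only to Tariq's holdings (Marlow's stake shrinks), so Tariq is the only person who could newly come to control Palisade.
Tariq holds 83% of Vantage, so Tariq controls Vantage.
Neither Tariq nor any entity Tariq controls holds any voting interest in Palisade.
So before the transaction, Tariq does not control Palisade.
After the purchase, Tariq holds 38% of Kestrel directly, and Marlow's stake falls to 62%.
Tariq's side now holds 38% of Kestrel, not > 75%, so Tariq still does not control Kestrel.
After the transaction, neither Tariq nor any entity Tariq controls holds a voting interest in Palisade, so Tariq still does not control it.
No new person acquires control, so the clause is not triggered.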